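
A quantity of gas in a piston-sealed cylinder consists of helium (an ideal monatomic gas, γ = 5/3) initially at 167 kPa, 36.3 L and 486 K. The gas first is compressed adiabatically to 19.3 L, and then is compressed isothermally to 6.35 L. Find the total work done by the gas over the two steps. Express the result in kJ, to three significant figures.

Step 1 (adiabatic): W = (P₁V₁ − P₂V₂)/(γ−1) = (6062 − 9237)/0.667 = -4762 J.
After step 1: P = 478.6 kPa, V = 19.3 L, T = 740.5 K.
Step 2 (isothermal): W = P₁V₁ ln(V₂/V₁) = (9237) ln(6.35/19.3) = -10268 J.
W_total = -4762 − 10268 = -15030 J.

W_total ≈ -15.0 kJ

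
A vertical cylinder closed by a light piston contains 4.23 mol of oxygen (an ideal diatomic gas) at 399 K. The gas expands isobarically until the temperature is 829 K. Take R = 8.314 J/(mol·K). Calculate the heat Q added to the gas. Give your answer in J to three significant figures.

Isobaric: W = nRΔT = (4.23)(8.314)(430) = 15122 J.
ΔU = nCᵥΔT with Cᵥ = 5R/2: ΔU = (4.23)(20.79)(430) = 37806 J.
Q = ΔU + W = 37806 + 15122 = 52928 J.

Q ≈ 52900 J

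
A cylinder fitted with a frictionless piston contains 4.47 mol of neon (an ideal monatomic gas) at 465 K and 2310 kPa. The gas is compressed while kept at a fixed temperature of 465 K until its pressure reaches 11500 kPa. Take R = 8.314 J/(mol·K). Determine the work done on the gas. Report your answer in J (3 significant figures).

W ≈ 27700 J

Isothermal process: W = nRT ln(V₂/V₁) = nRT ln(P₁/P₂).
W = (4.47)(8.314)(465) × ln(2310/11500)
  = 17281 × ln(0.2009) = 17281 × -1.605
W_by_gas = -27738 J; work on gas = −W_by = 27738 J.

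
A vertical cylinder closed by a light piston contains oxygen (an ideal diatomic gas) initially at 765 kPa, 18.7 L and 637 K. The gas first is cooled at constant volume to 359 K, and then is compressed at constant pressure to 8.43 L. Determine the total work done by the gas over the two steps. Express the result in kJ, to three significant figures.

Step 1 (isochoric): W = 0 (constant volume).
After step 1: P = 431.1 kPa (V unchanged).
Step 2 (isobaric): W = PΔV = (431.1 kPa)(8.43 − 18.7 L) = -4428 J.
W_total = 0 − 4428 = -4428 J.

W_total ≈ -4.43 kJ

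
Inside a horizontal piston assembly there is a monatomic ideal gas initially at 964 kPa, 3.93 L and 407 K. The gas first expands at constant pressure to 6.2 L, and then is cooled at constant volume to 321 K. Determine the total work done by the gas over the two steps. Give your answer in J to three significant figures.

Step 1 (isobaric): W = PΔV = (964 kPa)(6.2 − 3.93 L) = 2188 J.
Step 2 (isochoric): W = 0 (constant volume).
W_total = 2188 + 0 = 2188 J.

W_total ≈ 2190 J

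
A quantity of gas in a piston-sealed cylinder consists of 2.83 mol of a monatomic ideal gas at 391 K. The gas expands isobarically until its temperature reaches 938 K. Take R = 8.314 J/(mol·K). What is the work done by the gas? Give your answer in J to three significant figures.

W ≈ 12900 J

Isobaric: W = P ΔV = nR ΔT.
W = (2.83)(8.314)(938 − 391) = 12870 J.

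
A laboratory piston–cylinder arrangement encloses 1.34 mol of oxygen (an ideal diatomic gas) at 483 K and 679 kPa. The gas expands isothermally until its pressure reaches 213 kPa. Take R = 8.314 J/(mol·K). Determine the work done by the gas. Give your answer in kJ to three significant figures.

W ≈ 6.24 kJ

Isothermal process: W = nRT ln(V₂/V₁) = nRT ln(P₁/P₂).
W = (1.34)(8.314)(483) × ln(679/213)
  = 5381 × ln(3.188) = 5381 × 1.159
W_by_gas = 6238 J.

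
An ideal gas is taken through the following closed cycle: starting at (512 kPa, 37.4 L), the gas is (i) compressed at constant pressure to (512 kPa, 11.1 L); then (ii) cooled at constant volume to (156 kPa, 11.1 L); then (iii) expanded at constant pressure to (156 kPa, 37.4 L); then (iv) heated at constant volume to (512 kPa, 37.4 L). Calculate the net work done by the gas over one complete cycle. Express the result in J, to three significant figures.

Constant-volume legs do no work.
W(i) = (512)(11.1 − 37.4) = -13466 J; W(iii) = (156)(37.4 − 11.1) = 4103 J.
W_net = -13466 + 4103 = -9363 J (the counter-clockwise enclosed area).

W_net ≈ -9360 J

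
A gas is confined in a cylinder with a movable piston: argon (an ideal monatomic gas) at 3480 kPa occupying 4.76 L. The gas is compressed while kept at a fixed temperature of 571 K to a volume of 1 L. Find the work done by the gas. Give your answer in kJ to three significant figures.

W ≈ -25.8 kJ

Isothermal: W = nRT ln(V₂/V₁) = P₁V₁ ln(V₂/V₁).
P₁V₁ = (3480 kPa)(4.76 L) = 16565 J.
W = 16565 × ln(1/4.76) = 16565 × -1.56
W_by_gas = -25845 J.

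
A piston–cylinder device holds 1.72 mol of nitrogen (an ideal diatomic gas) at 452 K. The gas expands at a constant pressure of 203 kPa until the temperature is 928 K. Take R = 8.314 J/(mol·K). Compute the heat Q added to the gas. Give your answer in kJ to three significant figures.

Q ≈ 23.8 kJ

Isobaric: W = nRΔT = (1.72)(8.314)(476) = 6807 J.
ΔU = nCᵥΔT with Cᵥ = 5R/2: ΔU = (1.72)(20.79)(476) = 17017 J.
Q = ΔU + W = 17017 + 6807 = 23824 J.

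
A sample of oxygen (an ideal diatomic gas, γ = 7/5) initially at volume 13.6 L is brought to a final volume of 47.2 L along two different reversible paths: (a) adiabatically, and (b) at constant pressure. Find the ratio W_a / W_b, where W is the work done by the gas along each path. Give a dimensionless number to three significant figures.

W_a / W_b ≈ 0.397

Path (a) adiabatic: W = P₁V₁(1 − (V₁/V₂)^(γ−1))/(γ−1) → W_a/(P₁V₁) = 0.9802.
Path (b) isobaric: W = P₁(V₂ − V₁) → W_b/(P₁V₁) = 2.471.
W_a / W_b = 0.9802 / 2.471 = 0.3968.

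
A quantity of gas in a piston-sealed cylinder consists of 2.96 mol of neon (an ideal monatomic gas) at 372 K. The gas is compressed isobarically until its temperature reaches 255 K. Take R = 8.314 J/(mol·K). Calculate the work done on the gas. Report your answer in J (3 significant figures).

W ≈ 2880 J

Isobaric: W = P ΔV = nR ΔT.
W = (2.96)(8.314)(255 − 372) = -2879 J.
Work on gas = −W_by = 2879 J.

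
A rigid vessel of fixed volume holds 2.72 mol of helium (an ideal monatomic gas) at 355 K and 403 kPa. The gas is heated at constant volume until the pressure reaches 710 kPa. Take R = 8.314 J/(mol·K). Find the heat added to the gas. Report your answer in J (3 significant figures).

Q ≈ 9170 J

Constant volume ⇒ W = 0, so Q = ΔU = nCᵥΔT with Cᵥ = 3R/2 = 12.47 J/(mol·K).
At constant V, T₂/T₁ = P₂/P₁ ⇒ ΔT = T₁(P₂/P₁ − 1) = 355·(710/403 − 1) = 270.4 K.
ΔU = (2.72)(12.47)(270.4) = 9173 J.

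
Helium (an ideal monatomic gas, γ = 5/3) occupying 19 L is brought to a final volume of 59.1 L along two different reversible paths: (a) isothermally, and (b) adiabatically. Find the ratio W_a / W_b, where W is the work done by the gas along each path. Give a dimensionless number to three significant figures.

W_a / W_b ≈ 1.43

Path (a) isothermal: W = P₁V₁ ln(V₂/V₁) → W_a/(P₁V₁) = 1.135.
Path (b) adiabatic: W = P₁V₁(1 − (V₁/V₂)^(γ−1))/(γ−1) → W_b/(P₁V₁) = 0.7961.
W_a / W_b = 1.135 / 0.7961 = 1.426.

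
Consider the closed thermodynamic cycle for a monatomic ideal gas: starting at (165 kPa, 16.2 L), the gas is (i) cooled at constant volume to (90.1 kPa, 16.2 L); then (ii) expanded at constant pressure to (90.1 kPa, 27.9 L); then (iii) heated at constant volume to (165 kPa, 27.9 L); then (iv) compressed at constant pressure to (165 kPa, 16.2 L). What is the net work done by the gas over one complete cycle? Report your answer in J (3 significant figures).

Constant-volume legs do no work.
W(ii) = (90.1)(27.9 − 16.2) = 1054 J; W(iv) = (165)(16.2 − 27.9) = -1930 J.
W_net = 1054 − 1930 = -876.3 J (the counter-clockwise enclosed area).

W_net ≈ -876 J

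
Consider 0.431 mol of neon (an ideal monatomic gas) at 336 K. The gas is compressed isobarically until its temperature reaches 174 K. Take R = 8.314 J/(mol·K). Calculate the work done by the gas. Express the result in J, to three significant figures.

W ≈ -581 J

Isobaric: W = P ΔV = nR ΔT.
W = (0.431)(8.314)(174 − 336) = -580.5 J.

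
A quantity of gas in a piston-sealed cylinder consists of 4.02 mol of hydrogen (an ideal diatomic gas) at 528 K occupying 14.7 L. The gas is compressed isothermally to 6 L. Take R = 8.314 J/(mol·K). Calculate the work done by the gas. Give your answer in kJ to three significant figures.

W ≈ -15.8 kJ

Isothermal: W = nRT ln(V₂/V₁).
W = (4.02)(8.314)(528) × ln(6/14.7)
  = 17647 × -0.8961
W_by_gas = -15813 J.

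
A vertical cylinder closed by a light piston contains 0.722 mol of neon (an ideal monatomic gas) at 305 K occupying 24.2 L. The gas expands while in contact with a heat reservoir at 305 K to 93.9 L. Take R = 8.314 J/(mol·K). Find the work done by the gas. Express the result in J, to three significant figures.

W ≈ 2480 J

Isothermal: W = nRT ln(V₂/V₁).
W = (0.722)(8.314)(305) × ln(93.9/24.2)
  = 1831 × 1.356
W_by_gas = 2482 J.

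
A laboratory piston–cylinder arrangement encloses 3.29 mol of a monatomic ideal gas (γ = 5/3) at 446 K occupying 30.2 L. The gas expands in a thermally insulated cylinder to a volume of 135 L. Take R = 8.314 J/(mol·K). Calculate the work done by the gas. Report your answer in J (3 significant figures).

Adiabatic: TV^(γ−1) = const with γ = 5/3.
T₂ = T₁ (V₁/V₂)^(γ−1) = 446 × (30.2/135)^0.667 = 446 × 0.3685 = 164.4 K.
W_by = nCᵥ(T₁ − T₂) = (3.29)(12.47)(446 − 164.4) = 11556 J.

W ≈ 11600 J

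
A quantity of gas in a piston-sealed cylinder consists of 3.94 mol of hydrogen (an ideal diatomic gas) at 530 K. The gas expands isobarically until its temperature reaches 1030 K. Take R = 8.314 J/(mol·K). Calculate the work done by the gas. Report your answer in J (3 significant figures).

Isobaric: W = P ΔV = nR ΔT.
W = (3.94)(8.314)(1030 − 530) = 16379 J.

W ≈ 16400 J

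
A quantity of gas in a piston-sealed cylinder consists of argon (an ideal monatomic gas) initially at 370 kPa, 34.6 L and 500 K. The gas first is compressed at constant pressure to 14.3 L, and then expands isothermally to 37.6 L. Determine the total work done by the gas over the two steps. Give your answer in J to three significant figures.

W_total ≈ -2400 J

Step 1 (isobaric): W = PΔV = (370 kPa)(14.3 − 34.6 L) = -7511 J.
After step 1: P = 370 kPa, V = 14.3 L, T = 206.6 K.
Step 2 (isothermal): W = P₁V₁ ln(V₂/V₁) = (5291) ln(37.6/14.3) = 5115 J.
W_total = -7511 + 5115 = -2396 J.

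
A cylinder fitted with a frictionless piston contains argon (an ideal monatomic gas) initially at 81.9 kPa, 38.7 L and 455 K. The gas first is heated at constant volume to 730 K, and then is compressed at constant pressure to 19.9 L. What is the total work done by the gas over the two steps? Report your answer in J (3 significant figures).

W_total ≈ -2470 J

Step 1 (isochoric): W = 0 (constant volume).
After step 1: P = 131.4 kPa (V unchanged).
Step 2 (isobaric): W = PΔV = (131.4 kPa)(19.9 − 38.7 L) = -2470 J.
W_total = 0 − 2470 = -2470 J.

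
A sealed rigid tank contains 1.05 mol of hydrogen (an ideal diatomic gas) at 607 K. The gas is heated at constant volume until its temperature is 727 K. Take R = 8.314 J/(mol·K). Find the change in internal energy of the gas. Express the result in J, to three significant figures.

ΔU ≈ 2620 J

Constant volume ⇒ W = 0, so Q = ΔU = nCᵥΔT with Cᵥ = 5R/2 = 20.79 J/(mol·K).
ΔU = (1.05)(20.79)(727 − 607) = 2619 J.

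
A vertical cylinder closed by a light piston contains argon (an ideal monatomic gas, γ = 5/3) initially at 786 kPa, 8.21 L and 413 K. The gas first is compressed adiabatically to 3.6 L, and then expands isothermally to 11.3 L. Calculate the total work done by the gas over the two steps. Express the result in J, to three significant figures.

W_total ≈ 5700 J

Step 1 (adiabatic): W = (P₁V₁ − P₂V₂)/(γ−1) = (6453 − 11180)/0.667 = -7091 J.
After step 1: P = 3106 kPa, V = 3.6 L, T = 715.6 K.
Step 2 (isothermal): W = P₁V₁ ln(V₂/V₁) = (11180) ln(11.3/3.6) = 12789 J.
W_total = -7091 + 12789 = 5698 J.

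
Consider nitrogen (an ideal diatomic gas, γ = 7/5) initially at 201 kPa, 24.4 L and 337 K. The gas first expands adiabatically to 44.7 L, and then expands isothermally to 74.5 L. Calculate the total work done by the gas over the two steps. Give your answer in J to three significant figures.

W_total ≈ 4600 J

Step 1 (adiabatic): W = (P₁V₁ − P₂V₂)/(γ−1) = (4904 − 3850)/0.4 = 2637 J.
After step 1: P = 86.12 kPa, V = 44.7 L, T = 264.5 K.
Step 2 (isothermal): W = P₁V₁ ln(V₂/V₁) = (3850) ln(74.5/44.7) = 1966 J.
W_total = 2637 + 1966 = 4603 J.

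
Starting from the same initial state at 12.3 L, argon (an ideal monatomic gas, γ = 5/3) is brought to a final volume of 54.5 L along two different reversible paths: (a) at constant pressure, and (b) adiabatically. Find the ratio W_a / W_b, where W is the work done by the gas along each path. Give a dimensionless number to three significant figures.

W_a / W_b ≈ 3.63

Path (a) isobaric: W = P₁(V₂ − V₁) → W_a/(P₁V₁) = 3.431.
Path (b) adiabatic: W = P₁V₁(1 − (V₁/V₂)^(γ−1))/(γ−1) → W_b/(P₁V₁) = 0.944.
W_a / W_b = 3.431 / 0.944 = 3.635.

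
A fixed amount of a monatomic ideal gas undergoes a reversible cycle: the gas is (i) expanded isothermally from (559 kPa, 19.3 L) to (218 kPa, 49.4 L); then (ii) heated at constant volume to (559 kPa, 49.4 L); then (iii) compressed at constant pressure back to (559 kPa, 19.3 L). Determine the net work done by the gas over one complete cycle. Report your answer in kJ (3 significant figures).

Leg (i): W = PᵢVᵢ ln(V_f/Vᵢ) = (10789) ln(49.4/19.3) = 10140 J.
Leg (ii): W = 0.
Leg (iii): W = PΔV = (559)(19.3 − 49.4) = -16826 J.
W_net = 10140 − 16826 = -6686 J.

W_net ≈ -6.69 kJ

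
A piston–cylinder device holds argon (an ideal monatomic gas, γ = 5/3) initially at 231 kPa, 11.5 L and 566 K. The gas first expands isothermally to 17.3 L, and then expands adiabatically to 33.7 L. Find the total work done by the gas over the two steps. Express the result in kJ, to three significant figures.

Step 1 (isothermal): W = P₁V₁ ln(V₂/V₁) = (2656) ln(17.3/11.5) = 1085 J.
After step 1: P = 153.6 kPa, V = 17.3 L, T = 566 K.
Step 2 (adiabatic): W = (P₁V₁ − P₂V₂)/(γ−1) = (2656 − 1703)/0.667 = 1430 J.
W_total = 1085 + 1430 = 2515 J.

W_total ≈ 2.51 kJ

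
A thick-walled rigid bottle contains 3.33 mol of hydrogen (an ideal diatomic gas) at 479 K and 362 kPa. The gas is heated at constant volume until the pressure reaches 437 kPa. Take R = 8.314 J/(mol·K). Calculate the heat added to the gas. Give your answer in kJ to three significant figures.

Q ≈ 6.87 kJ

Constant volume ⇒ W = 0, so Q = ΔU = nCᵥΔT with Cᵥ = 5R/2 = 20.79 J/(mol·K).
At constant V, T₂/T₁ = P₂/P₁ ⇒ ΔT = T₁(P₂/P₁ − 1) = 479·(437/362 − 1) = 99.24 K.
ΔU = (3.33)(20.79)(99.24) = 6869 J.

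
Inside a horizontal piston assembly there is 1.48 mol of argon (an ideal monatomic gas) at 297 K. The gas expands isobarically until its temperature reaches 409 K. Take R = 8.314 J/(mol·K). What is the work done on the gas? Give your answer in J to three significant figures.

W ≈ -1380 J

Isobaric: W = P ΔV = nR ΔT.
W = (1.48)(8.314)(409 − 297) = 1378 J.
Work on gas = −W_by = -1378 J.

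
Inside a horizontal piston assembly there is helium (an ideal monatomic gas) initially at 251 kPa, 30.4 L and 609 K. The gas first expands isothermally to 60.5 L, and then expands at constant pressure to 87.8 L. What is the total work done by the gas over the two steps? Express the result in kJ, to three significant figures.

W_total ≈ 8.69 kJ

Step 1 (isothermal): W = P₁V₁ ln(V₂/V₁) = (7630) ln(60.5/30.4) = 5251 J.
After step 1: P = 126.1 kPa, V = 60.5 L, T = 609 K.
Step 2 (isobaric): W = PΔV = (126.1 kPa)(87.8 − 60.5 L) = 3443 J.
W_total = 5251 + 3443 = 8694 J.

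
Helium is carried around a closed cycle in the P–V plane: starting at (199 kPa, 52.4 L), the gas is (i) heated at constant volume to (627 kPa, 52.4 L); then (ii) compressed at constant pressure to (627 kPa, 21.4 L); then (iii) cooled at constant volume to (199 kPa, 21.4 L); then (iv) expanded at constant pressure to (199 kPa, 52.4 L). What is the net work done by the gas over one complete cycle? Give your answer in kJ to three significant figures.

Constant-volume legs do no work.
W(ii) = (627)(21.4 − 52.4) = -19437 J; W(iv) = (199)(52.4 − 21.4) = 6169 J.
W_net = -19437 + 6169 = -13268 J (the counter-clockwise enclosed area).

W_net ≈ -13.3 kJ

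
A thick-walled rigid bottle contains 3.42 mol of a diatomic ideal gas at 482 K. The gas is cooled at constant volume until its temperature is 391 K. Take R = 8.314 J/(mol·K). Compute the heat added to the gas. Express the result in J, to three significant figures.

Q ≈ -6470 J

Constant volume ⇒ W = 0, so Q = ΔU = nCᵥΔT with Cᵥ = 5R/2 = 20.79 J/(mol·K).
ΔU = (3.42)(20.79)(391 − 482) = -6469 J.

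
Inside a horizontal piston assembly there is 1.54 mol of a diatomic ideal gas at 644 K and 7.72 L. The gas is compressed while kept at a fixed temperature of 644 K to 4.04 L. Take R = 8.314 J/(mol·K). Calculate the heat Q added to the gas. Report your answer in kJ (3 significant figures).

Q ≈ -5.34 kJ

Isothermal ⇒ ΔU = 0, so Q = W = nRT ln(V₂/V₁).
Q = (1.54)(8.314)(644) ln(4.04/7.72) = 8245 × -0.6476 = -5340 J.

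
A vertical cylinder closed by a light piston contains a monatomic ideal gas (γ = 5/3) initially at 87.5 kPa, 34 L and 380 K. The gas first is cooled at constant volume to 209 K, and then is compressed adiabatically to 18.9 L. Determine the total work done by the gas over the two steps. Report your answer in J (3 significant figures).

Step 1 (isochoric): W = 0 (constant volume).
After step 1: P = 48.12 kPa (V unchanged).
Step 2 (adiabatic): W = (P₁V₁ − P₂V₂)/(γ−1) = (1636 − 2420)/0.667 = -1176 J.
W_total = 0 − 1176 = -1176 J.

W_total ≈ -1180 J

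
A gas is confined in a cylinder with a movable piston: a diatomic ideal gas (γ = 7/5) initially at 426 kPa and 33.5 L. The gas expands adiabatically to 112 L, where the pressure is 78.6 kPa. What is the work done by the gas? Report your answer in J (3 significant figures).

Adiabatic: W = (P₁V₁ − P₂V₂)/(γ − 1) with γ = 7/5.
P₁V₁ = 14271 J, P₂V₂ = 8803 J.
W = (14271 − 8803) / 0.4 = 13670 J.

W ≈ 13700 J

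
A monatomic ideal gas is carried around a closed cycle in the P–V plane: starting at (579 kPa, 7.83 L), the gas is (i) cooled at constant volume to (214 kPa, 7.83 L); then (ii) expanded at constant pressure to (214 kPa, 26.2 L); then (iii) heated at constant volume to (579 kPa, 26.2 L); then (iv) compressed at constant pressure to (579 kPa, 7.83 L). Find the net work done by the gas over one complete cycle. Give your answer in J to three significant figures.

W_net ≈ -6710 J

Constant-volume legs do no work.
W(ii) = (214)(26.2 − 7.83) = 3931 J; W(iv) = (579)(7.83 − 26.2) = -10636 J.
W_net = 3931 − 10636 = -6705 J (the counter-clockwise enclosed area).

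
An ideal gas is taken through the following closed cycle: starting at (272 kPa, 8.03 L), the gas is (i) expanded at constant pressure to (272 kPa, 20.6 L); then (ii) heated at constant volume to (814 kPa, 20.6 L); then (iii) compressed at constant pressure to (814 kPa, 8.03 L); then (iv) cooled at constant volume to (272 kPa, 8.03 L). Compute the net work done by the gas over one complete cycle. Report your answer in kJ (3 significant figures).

Constant-volume legs do no work.
W(i) = (272)(20.6 − 8.03) = 3419 J; W(iii) = (814)(8.03 − 20.6) = -10232 J.
W_net = 3419 − 10232 = -6813 J (the counter-clockwise enclosed area).

W_net ≈ -6.81 kJ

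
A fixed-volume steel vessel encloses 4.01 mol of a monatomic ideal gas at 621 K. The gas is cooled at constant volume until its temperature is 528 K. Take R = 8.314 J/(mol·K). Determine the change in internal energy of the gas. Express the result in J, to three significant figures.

ΔU ≈ -4650 J

Constant volume ⇒ W = 0, so Q = ΔU = nCᵥΔT with Cᵥ = 3R/2 = 12.47 J/(mol·K).
ΔU = (4.01)(12.47)(528 − 621) = -4651 J.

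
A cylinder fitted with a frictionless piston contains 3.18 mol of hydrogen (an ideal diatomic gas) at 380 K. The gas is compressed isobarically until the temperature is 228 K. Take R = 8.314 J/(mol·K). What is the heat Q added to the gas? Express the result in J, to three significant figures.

Isobaric: W = nRΔT = (3.18)(8.314)(-152) = -4019 J.
ΔU = nCᵥΔT with Cᵥ = 5R/2: ΔU = (3.18)(20.79)(-152) = -10047 J.
Q = ΔU + W = -10047 − 4019 = -14065 J.

Q ≈ -14100 J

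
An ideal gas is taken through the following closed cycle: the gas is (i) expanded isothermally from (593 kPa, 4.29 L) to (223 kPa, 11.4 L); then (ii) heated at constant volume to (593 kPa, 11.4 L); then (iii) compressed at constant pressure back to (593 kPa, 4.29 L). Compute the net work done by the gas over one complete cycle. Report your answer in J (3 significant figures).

Leg (i): W = PᵢVᵢ ln(V_f/Vᵢ) = (2544) ln(11.4/4.29) = 2486 J.
Leg (ii): W = 0.
Leg (iii): W = PΔV = (593)(4.29 − 11.4) = -4216 J.
W_net = 2486 − 4216 = -1730 J.

W_net ≈ -1730 J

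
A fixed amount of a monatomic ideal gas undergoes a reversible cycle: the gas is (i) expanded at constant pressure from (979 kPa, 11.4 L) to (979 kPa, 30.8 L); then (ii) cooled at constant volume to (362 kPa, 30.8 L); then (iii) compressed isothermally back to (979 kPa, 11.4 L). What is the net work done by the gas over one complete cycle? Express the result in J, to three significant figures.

Leg (i): W = PΔV = (979)(30.8 − 11.4) = 18993 J.
Leg (ii): W = 0.
Leg (iii): W = PᵢVᵢ ln(V_f/Vᵢ) = (11150) ln(11.4/30.8) = -11082 J.
W_net = 18993 − 11082 = 7911 J.

W_net ≈ 7910 J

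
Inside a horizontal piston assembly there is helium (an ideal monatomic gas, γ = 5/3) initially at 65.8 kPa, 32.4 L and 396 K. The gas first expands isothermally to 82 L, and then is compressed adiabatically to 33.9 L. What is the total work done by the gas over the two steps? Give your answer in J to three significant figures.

W_total ≈ -585 J

Step 1 (isothermal): W = P₁V₁ ln(V₂/V₁) = (2132) ln(82/32.4) = 1980 J.
After step 1: P = 26 kPa, V = 82 L, T = 396 K.
Step 2 (adiabatic): W = (P₁V₁ − P₂V₂)/(γ−1) = (2132 − 3842)/0.667 = -2565 J.
W_total = 1980 − 2565 = -584.9 J.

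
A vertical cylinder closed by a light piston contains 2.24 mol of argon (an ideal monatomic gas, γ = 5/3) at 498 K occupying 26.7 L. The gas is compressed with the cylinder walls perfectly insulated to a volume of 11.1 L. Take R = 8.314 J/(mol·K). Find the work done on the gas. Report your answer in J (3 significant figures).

Adiabatic: TV^(γ−1) = const with γ = 5/3.
T₂ = T₁ (V₁/V₂)^(γ−1) = 498 × (26.7/11.1)^0.667 = 498 × 1.795 = 894 K.
W_by = nCᵥ(T₁ − T₂) = (2.24)(12.47)(498 − 894) = -11063 J.
Work on gas = −W_by = 11063 J.

W ≈ 11100 J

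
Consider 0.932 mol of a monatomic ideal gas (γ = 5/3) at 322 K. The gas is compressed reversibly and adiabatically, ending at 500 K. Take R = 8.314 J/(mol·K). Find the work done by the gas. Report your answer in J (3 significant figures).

W ≈ -2070 J

Adiabatic ⇒ Q = 0, so W_by = −ΔU = nCᵥ(T₁ − T₂).
Cᵥ = 3R/2 = 12.47 J/(mol·K).
W = (0.932)(12.47)(322 − 500) = -2069 J.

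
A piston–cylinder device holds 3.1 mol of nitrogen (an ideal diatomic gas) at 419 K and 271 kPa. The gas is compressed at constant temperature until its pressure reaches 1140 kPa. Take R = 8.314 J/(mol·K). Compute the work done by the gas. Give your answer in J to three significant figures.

W ≈ -15500 J

Isothermal process: W = nRT ln(V₂/V₁) = nRT ln(P₁/P₂).
W = (3.1)(8.314)(419) × ln(271/1140)
  = 10799 × ln(0.2377) = 10799 × -1.437
W_by_gas = -15515 J.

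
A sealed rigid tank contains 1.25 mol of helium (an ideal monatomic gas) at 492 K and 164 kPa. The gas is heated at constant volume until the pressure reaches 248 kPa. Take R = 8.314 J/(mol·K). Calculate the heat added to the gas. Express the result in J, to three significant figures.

Q ≈ 3930 J

Constant volume ⇒ W = 0, so Q = ΔU = nCᵥΔT with Cᵥ = 3R/2 = 12.47 J/(mol·K).
At constant V, T₂/T₁ = P₂/P₁ ⇒ ΔT = T₁(P₂/P₁ − 1) = 492·(248/164 − 1) = 252 K.
ΔU = (1.25)(12.47)(252) = 3928 J.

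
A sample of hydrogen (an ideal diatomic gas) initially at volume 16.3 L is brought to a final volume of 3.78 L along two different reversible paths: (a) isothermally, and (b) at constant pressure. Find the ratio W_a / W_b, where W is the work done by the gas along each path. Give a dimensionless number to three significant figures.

Path (a) isothermal: W = P₁V₁ ln(V₂/V₁) → W_a/(P₁V₁) = -1.461.
Path (b) isobaric: W = P₁(V₂ − V₁) → W_b/(P₁V₁) = -0.7681.
W_a / W_b = -1.461 / -0.7681 = 1.903.

W_a / W_b ≈ 1.90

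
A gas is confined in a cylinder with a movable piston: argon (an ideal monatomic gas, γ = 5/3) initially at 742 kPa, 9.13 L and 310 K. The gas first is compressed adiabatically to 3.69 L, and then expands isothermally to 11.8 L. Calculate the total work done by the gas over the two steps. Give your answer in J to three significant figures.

Step 1 (adiabatic): W = (P₁V₁ − P₂V₂)/(γ−1) = (6774 − 12393)/0.667 = -8428 J.
After step 1: P = 3358 kPa, V = 3.69 L, T = 567.1 K.
Step 2 (isothermal): W = P₁V₁ ln(V₂/V₁) = (12393) ln(11.8/3.69) = 14406 J.
W_total = -8428 + 14406 = 5979 J.

W_total ≈ 5980 J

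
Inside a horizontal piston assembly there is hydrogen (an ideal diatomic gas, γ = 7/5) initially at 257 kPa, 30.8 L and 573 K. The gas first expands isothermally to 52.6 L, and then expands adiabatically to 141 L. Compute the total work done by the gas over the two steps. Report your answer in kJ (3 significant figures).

W_total ≈ 10.7 kJ

Step 1 (isothermal): W = P₁V₁ ln(V₂/V₁) = (7916) ln(52.6/30.8) = 4236 J.
After step 1: P = 150.5 kPa, V = 52.6 L, T = 573 K.
Step 2 (adiabatic): W = (P₁V₁ − P₂V₂)/(γ−1) = (7916 − 5336)/0.4 = 6450 J.
W_total = 4236 + 6450 = 10686 J.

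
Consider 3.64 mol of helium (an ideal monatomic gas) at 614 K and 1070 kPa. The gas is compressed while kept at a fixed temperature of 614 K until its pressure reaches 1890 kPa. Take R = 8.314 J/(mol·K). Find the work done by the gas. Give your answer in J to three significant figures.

Isothermal process: W = nRT ln(V₂/V₁) = nRT ln(P₁/P₂).
W = (3.64)(8.314)(614) × ln(1070/1890)
  = 18581 × ln(0.5661) = 18581 × -0.5689
W_by_gas = -10571 J.

W ≈ -10600 J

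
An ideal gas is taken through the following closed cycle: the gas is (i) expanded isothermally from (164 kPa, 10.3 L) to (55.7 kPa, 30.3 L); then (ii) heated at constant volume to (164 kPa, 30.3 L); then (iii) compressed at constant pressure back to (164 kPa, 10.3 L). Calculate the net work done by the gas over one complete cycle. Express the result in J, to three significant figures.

Leg (i): W = PᵢVᵢ ln(V_f/Vᵢ) = (1689) ln(30.3/10.3) = 1823 J.
Leg (ii): W = 0.
Leg (iii): W = PΔV = (164)(10.3 − 30.3) = -3280 J.
W_net = 1823 − 3280 = -1457 J.

W_net ≈ -1460 J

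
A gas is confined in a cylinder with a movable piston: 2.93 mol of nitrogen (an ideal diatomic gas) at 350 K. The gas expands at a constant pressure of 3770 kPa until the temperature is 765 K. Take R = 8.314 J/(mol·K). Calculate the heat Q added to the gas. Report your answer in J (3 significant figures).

Isobaric: W = nRΔT = (2.93)(8.314)(415) = 10109 J.
ΔU = nCᵥΔT with Cᵥ = 5R/2: ΔU = (2.93)(20.79)(415) = 25274 J.
Q = ΔU + W = 25274 + 10109 = 35383 J.

Q ≈ 35400 J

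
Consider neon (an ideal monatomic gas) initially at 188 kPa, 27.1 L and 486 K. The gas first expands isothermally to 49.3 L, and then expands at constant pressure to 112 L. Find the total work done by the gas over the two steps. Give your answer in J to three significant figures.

Step 1 (isothermal): W = P₁V₁ ln(V₂/V₁) = (5095) ln(49.3/27.1) = 3049 J.
After step 1: P = 103.3 kPa, V = 49.3 L, T = 486 K.
Step 2 (isobaric): W = PΔV = (103.3 kPa)(112 − 49.3 L) = 6480 J.
W_total = 3049 + 6480 = 9528 J.

W_total ≈ 9530 J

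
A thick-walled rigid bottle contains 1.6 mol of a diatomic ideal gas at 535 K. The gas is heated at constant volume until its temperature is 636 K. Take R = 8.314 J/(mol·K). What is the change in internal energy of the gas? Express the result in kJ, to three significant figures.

ΔU ≈ 3.36 kJ

Constant volume ⇒ W = 0, so Q = ΔU = nCᵥΔT with Cᵥ = 5R/2 = 20.79 J/(mol·K).
ΔU = (1.6)(20.79)(636 − 535) = 3359 J.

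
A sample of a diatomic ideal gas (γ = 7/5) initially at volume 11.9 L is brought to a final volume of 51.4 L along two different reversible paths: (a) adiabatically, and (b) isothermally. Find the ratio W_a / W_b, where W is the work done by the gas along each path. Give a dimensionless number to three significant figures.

Path (a) adiabatic: W = P₁V₁(1 − (V₁/V₂)^(γ−1))/(γ−1) → W_a/(P₁V₁) = 1.108.
Path (b) isothermal: W = P₁V₁ ln(V₂/V₁) → W_b/(P₁V₁) = 1.463.
W_a / W_b = 1.108 / 1.463 = 0.757.

W_a / W_b ≈ 0.757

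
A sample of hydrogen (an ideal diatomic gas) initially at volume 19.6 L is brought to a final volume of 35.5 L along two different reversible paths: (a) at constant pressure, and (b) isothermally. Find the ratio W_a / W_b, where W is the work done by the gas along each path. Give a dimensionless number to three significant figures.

W_a / W_b ≈ 1.37

Path (a) isobaric: W = P₁(V₂ − V₁) → W_a/(P₁V₁) = 0.8112.
Path (b) isothermal: W = P₁V₁ ln(V₂/V₁) → W_b/(P₁V₁) = 0.594.
W_a / W_b = 0.8112 / 0.594 = 1.366.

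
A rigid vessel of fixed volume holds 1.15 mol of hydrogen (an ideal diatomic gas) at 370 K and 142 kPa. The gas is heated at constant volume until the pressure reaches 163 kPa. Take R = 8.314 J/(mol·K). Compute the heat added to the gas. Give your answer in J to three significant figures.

Constant volume ⇒ W = 0, so Q = ΔU = nCᵥΔT with Cᵥ = 5R/2 = 20.79 J/(mol·K).
At constant V, T₂/T₁ = P₂/P₁ ⇒ ΔT = T₁(P₂/P₁ − 1) = 370·(163/142 − 1) = 54.72 K.
ΔU = (1.15)(20.79)(54.72) = 1308 J.

Q ≈ 1310 J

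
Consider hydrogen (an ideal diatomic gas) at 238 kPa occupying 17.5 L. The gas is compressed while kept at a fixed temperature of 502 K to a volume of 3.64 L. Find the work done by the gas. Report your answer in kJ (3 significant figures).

Isothermal: W = nRT ln(V₂/V₁) = P₁V₁ ln(V₂/V₁).
P₁V₁ = (238 kPa)(17.5 L) = 4165 J.
W = 4165 × ln(3.64/17.5) = 4165 × -1.57
W_by_gas = -6540 J.

W ≈ -6.54 kJ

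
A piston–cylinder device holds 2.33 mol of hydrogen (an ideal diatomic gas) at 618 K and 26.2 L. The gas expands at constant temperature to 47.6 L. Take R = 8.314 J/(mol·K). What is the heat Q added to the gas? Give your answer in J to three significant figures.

Isothermal ⇒ ΔU = 0, so Q = W = nRT ln(V₂/V₁).
Q = (2.33)(8.314)(618) ln(47.6/26.2) = 11972 × 0.5971 = 7148 J.

Q ≈ 7150 J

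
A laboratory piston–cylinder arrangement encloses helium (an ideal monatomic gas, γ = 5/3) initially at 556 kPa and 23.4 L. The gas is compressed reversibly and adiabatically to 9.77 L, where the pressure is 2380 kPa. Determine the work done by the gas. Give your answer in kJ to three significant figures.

Adiabatic: W = (P₁V₁ − P₂V₂)/(γ − 1) with γ = 5/3.
P₁V₁ = 13010 J, P₂V₂ = 23253 J.
W = (13010 − 23253) / 0.6667 = -15363 J.

W ≈ -15.4 kJ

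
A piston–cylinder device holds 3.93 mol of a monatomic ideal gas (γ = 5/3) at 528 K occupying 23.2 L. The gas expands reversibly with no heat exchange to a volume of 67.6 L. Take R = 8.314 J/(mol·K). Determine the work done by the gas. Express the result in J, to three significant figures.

W ≈ 13200 J

Adiabatic: TV^(γ−1) = const with γ = 5/3.
T₂ = T₁ (V₁/V₂)^(γ−1) = 528 × (23.2/67.6)^0.667 = 528 × 0.4902 = 258.8 K.
W_by = nCᵥ(T₁ − T₂) = (3.93)(12.47)(528 − 258.8) = 13193 J.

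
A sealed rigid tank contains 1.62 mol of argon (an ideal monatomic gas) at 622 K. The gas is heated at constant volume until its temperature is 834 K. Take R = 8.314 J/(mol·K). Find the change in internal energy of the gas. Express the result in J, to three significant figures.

ΔU ≈ 4280 J

Constant volume ⇒ W = 0, so Q = ΔU = nCᵥΔT with Cᵥ = 3R/2 = 12.47 J/(mol·K).
ΔU = (1.62)(12.47)(834 − 622) = 4283 J.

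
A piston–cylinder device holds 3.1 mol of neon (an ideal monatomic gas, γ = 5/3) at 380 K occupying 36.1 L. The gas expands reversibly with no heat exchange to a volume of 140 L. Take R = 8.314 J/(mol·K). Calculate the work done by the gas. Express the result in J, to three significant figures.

Adiabatic: TV^(γ−1) = const with γ = 5/3.
T₂ = T₁ (V₁/V₂)^(γ−1) = 380 × (36.1/140)^0.667 = 380 × 0.4051 = 153.9 K.
W_by = nCᵥ(T₁ − T₂) = (3.1)(12.47)(380 − 153.9) = 8739 J.

W ≈ 8740 J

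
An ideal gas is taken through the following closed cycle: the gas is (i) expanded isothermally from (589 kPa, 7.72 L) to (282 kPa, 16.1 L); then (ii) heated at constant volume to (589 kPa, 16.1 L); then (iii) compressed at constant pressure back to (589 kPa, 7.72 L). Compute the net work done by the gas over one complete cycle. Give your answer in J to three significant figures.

W_net ≈ -1590 J

Leg (i): W = PᵢVᵢ ln(V_f/Vᵢ) = (4547) ln(16.1/7.72) = 3342 J.
Leg (ii): W = 0.
Leg (iii): W = PΔV = (589)(7.72 − 16.1) = -4936 J.
W_net = 3342 − 4936 = -1594 J.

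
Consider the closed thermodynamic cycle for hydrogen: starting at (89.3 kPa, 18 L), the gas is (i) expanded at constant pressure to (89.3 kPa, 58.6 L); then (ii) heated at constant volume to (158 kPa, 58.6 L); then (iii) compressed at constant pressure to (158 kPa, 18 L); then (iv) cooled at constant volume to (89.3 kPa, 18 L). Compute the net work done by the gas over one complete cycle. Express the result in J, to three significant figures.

W_net ≈ -2790 J

Constant-volume legs do no work.
W(i) = (89.3)(58.6 − 18) = 3626 J; W(iii) = (158)(18 − 58.6) = -6415 J.
W_net = 3626 − 6415 = -2789 J (the counter-clockwise enclosed area).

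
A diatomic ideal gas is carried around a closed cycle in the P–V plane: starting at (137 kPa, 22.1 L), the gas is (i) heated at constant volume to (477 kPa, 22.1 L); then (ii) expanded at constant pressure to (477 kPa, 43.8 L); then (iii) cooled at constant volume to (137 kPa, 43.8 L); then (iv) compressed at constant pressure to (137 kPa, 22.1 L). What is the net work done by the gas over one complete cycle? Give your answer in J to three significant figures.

Constant-volume legs do no work.
W(ii) = (477)(43.8 − 22.1) = 10351 J; W(iv) = (137)(22.1 − 43.8) = -2973 J.
W_net = 10351 − 2973 = 7378 J (the clockwise enclosed area).

W_net ≈ 7380 J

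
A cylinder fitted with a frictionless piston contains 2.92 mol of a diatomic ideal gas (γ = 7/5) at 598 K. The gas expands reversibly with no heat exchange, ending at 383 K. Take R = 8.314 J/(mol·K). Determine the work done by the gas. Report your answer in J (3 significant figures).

W ≈ 13000 J

Adiabatic ⇒ Q = 0, so W_by = −ΔU = nCᵥ(T₁ − T₂).
Cᵥ = 5R/2 = 20.79 J/(mol·K).
W = (2.92)(20.79)(598 − 383) = 13049 J.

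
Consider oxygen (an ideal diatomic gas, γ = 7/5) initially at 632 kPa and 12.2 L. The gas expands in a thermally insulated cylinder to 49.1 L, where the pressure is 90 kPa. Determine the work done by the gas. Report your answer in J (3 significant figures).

W ≈ 8230 J

Adiabatic: W = (P₁V₁ − P₂V₂)/(γ − 1) with γ = 7/5.
P₁V₁ = 7710 J, P₂V₂ = 4419 J.
W = (7710 − 4419) / 0.4 = 8229 J.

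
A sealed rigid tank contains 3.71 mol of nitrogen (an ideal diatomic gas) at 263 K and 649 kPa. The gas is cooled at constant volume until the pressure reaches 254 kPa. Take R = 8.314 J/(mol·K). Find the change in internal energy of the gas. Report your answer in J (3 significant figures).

ΔU ≈ -12300 J

Constant volume ⇒ W = 0, so Q = ΔU = nCᵥΔT with Cᵥ = 5R/2 = 20.79 J/(mol·K).
At constant V, T₂/T₁ = P₂/P₁ ⇒ ΔT = T₁(P₂/P₁ − 1) = 263·(254/649 − 1) = -160.1 K.
ΔU = (3.71)(20.79)(-160.1) = -12343 J.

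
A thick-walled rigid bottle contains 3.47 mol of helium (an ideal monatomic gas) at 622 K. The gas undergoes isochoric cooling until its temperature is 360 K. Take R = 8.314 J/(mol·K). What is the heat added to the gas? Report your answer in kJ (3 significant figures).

Q ≈ -11.3 kJ

Constant volume ⇒ W = 0, so Q = ΔU = nCᵥΔT with Cᵥ = 3R/2 = 12.47 J/(mol·K).
ΔU = (3.47)(12.47)(360 − 622) = -11338 J.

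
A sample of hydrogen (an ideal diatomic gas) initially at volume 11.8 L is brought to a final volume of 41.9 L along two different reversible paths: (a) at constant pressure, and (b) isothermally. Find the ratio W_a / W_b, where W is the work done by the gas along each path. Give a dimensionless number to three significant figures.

W_a / W_b ≈ 2.01

Path (a) isobaric: W = P₁(V₂ − V₁) → W_a/(P₁V₁) = 2.551.
Path (b) isothermal: W = P₁V₁ ln(V₂/V₁) → W_b/(P₁V₁) = 1.267.
W_a / W_b = 2.551 / 1.267 = 2.013.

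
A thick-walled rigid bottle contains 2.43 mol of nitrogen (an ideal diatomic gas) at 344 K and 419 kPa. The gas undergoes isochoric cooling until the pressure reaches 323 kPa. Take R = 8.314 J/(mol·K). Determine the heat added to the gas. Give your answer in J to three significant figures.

Q ≈ -3980 J

Constant volume ⇒ W = 0, so Q = ΔU = nCᵥΔT with Cᵥ = 5R/2 = 20.79 J/(mol·K).
At constant V, T₂/T₁ = P₂/P₁ ⇒ ΔT = T₁(P₂/P₁ − 1) = 344·(323/419 − 1) = -78.82 K.
ΔU = (2.43)(20.79)(-78.82) = -3981 J.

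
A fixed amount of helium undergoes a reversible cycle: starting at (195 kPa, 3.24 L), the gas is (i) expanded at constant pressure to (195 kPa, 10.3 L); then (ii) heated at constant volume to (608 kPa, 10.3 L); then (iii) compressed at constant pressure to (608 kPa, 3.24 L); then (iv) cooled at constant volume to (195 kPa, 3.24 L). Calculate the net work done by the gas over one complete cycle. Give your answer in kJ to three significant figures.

Constant-volume legs do no work.
W(i) = (195)(10.3 − 3.24) = 1377 J; W(iii) = (608)(3.24 − 10.3) = -4292 J.
W_net = 1377 − 4292 = -2916 J (the counter-clockwise enclosed area).

W_net ≈ -2.92 kJ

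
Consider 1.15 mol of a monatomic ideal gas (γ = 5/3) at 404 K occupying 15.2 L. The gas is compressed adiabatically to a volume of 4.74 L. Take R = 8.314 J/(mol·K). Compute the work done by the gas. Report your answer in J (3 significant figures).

W ≈ -6810 J

Adiabatic: TV^(γ−1) = const with γ = 5/3.
T₂ = T₁ (V₁/V₂)^(γ−1) = 404 × (15.2/4.74)^0.667 = 404 × 2.175 = 878.5 K.
W_by = nCᵥ(T₁ − T₂) = (1.15)(12.47)(404 − 878.5) = -6806 J.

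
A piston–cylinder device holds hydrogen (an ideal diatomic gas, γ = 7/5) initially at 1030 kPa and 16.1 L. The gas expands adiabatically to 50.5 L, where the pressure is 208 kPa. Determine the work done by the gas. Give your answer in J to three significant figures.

W ≈ 15200 J

Adiabatic: W = (P₁V₁ − P₂V₂)/(γ − 1) with γ = 7/5.
P₁V₁ = 16583 J, P₂V₂ = 10504 J.
W = (16583 − 10504) / 0.4 = 15198 J.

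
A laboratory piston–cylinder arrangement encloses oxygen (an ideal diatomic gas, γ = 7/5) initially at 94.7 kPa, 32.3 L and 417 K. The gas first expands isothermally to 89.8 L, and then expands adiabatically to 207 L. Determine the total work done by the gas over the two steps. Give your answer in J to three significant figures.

W_total ≈ 5300 J

Step 1 (isothermal): W = P₁V₁ ln(V₂/V₁) = (3059) ln(89.8/32.3) = 3128 J.
After step 1: P = 34.06 kPa, V = 89.8 L, T = 417 K.
Step 2 (adiabatic): W = (P₁V₁ − P₂V₂)/(γ−1) = (3059 − 2190)/0.4 = 2172 J.
W_total = 3128 + 2172 = 5299 J.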